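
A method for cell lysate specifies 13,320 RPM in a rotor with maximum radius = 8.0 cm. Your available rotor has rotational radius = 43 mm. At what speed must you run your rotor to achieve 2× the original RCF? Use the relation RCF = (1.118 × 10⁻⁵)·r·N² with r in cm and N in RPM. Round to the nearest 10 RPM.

RCF_original = 1.118 × 10⁻⁵ × 8 × (13320)² = 1.118 × 10⁻⁵ × 8 × 177,422,400 ≈ 15,868.7 × g
Target RCF = 2 × 15,868.7 ≈ 31,737.4 × g
Your rotor: r = 43 mm = 4.3 cm
31,737.4 = 1.118 × 10⁻⁵ × 4.3 × N²
N² = 31,737.4 / (4.8074 × 10⁻⁵) = 660,178,059
N ≈ √660,178,059 ≈ 25,693.9

≈ 25690 RPM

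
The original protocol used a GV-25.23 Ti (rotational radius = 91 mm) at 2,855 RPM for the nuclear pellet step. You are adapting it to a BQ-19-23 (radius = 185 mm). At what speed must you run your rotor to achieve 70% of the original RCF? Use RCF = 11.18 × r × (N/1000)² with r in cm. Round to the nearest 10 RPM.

1680 RPM

Original rotor: r = 91 mm = 9.1 cm
RCF = 11.18 × r × (N/1000)²
RCF_original = 11.18 × 9.1 × (2.855)² = 11.18 × 9.1 × 8.151025 ≈ 829.3 × g
Target RCF = 0.7 × 829.3 ≈ 580.5 × g
Your rotor: r = 185 mm = 18.5 cm
580.5 = 11.18 × 18.5 × (N/1000)²
(N/1000)² = 580.5 / 206.83 = 2.806653
N = 1000 × √2.806653 ≈ 1,675.3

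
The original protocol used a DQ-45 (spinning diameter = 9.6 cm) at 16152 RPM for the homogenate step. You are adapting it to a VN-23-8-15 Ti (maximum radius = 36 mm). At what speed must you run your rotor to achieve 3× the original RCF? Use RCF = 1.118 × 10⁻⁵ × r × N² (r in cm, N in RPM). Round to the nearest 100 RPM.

32300 RPM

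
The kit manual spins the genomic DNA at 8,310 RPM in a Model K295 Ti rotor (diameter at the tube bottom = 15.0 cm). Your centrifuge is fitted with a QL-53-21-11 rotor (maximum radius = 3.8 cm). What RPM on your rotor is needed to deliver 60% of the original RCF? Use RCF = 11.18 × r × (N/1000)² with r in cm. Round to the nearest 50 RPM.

9050 RPM

Original rotor: r = 15.0 / 2 = 7.5 cm
RCF = 11.18 × r × (N/1000)²
RCF_original = 11.18 × 7.5 × (8.31)² = 11.18 × 7.5 × 69.0561 ≈ 5,790.4 × g
Target RCF = 0.6 × 5,790.4 ≈ 3,474.2 × g
3,474.2 = 11.18 × 3.8 × (N/1000)²
(N/1000)² = 3,474.2 / 42.484 = 81.77667
N = 1000 × √81.77667 ≈ 9,043.0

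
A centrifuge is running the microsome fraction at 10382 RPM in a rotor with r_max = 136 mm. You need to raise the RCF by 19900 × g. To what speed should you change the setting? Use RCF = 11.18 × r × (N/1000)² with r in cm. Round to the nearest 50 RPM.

15450 RPM

r = 136 mm = 13.6 cm
Current RCF = 11.18 × 13.6 × (10.382)² = 11.18 × 13.6 × 107.785924 ≈ 16,388.6 × g
Target RCF = 16,388.6 + 19,900 = 36,288.6 × g
(N/1000)² = 36,288.6 / 152.048 = 238.6654
N = 1000 × √238.6654 ≈ 15,448.8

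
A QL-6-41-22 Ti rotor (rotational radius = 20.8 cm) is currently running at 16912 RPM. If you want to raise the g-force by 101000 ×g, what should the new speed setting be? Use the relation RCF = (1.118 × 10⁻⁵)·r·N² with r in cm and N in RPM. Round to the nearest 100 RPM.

≈ 26800 RPM

Current RCF = 1.118 × 10⁻⁵ × 20.8 × (16912)² = 1.118 × 10⁻⁵ × 20.8 × 286,015,744 ≈ 66,511.2 × g
Target RCF = 66,511.2 + 101,000 = 167,511.2 × g
N² = 167,511.2 / (23.2544 × 10⁻⁵) = 720,341,957
N ≈ √720,341,957 ≈ 26,839.2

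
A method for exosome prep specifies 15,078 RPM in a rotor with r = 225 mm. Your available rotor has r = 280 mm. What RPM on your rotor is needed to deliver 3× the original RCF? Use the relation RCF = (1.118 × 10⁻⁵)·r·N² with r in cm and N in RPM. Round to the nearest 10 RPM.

≈ 23410 RPM

Original rotor: r = 225 mm = 22.5 cm
RCF = 1.118 × 10⁻⁵ × r × N²
RCF_original = 1.118 × 10⁻⁵ × 22.5 × (15078)² = 1.118 × 10⁻⁵ × 22.5 × 227,346,084 ≈ 57,188.9 × g
Target RCF = 3 × 57,188.9 ≈ 171,566.7 × g
Your rotor: r = 280 mm = 28.0 cm
171,566.7 = 1.118 × 10⁻⁵ × 28 × N²
N² = 171,566.7 / (31.304 × 10⁻⁵) = 548,066,381
N ≈ √548,066,381 ≈ 23,410.8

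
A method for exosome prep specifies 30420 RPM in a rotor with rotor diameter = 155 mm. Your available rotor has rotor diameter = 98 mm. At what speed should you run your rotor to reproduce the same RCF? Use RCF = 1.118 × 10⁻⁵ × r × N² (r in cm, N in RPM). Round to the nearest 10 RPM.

38260 RPM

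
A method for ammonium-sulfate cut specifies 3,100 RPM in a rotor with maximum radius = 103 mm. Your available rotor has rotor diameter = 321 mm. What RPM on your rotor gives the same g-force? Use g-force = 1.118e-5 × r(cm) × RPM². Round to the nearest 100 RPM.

Original rotor: r = 103 mm = 10.3 cm
RCF_original = 1.118 × 10⁻⁵ × 10.3 × (3100)² = 1.118 × 10⁻⁵ × 10.3 × 9,610,000 ≈ 1,106.6 × g
Your rotor: r = 321 mm / 2 = 160.5 mm = 16.05 cm
1,106.6 = 1.118 × 10⁻⁵ × 16.05 × N²
N² = 1,106.6 / (17.9439 × 10⁻⁵) = 6,166,998
N ≈ √6,166,998 ≈ 2,483.3

≈ 2500 RPM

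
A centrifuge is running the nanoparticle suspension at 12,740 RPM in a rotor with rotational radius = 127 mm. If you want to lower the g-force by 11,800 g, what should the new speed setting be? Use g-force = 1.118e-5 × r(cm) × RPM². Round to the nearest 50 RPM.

≈ 8900 RPM

r = 127 mm = 12.7 cm
Current RCF = 1.118 × 10⁻⁵ × 12.7 × (12740)² = 1.118 × 10⁻⁵ × 12.7 × 162,307,600 ≈ 23,045.4 × g
Target RCF = 23,045.4 − 11,800 = 11,245.4 × g
N² = 11,245.4 / (14.1986 × 10⁻⁵) = 79,200,766
N ≈ √79,200,766 ≈ 8,899.5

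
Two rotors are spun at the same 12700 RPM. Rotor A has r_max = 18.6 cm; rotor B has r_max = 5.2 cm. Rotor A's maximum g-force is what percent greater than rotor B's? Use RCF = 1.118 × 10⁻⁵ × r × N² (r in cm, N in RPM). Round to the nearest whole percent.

At equal RPM, RCF scales linearly with r: ratio = 18.6 / 5.2 = 3.5769.
So rotor A delivers 257.7% more g-force.

258%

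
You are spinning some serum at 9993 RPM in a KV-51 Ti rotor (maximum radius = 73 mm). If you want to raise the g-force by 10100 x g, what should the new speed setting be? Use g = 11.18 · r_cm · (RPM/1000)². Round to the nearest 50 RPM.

14950 RPM

r = 73 mm = 7.3 cm
Current RCF = 11.18 × 7.3 × (9.993)² = 11.18 × 7.3 × 99.860049 ≈ 8,150 × g
Target RCF = 8,150 + 10,100 = 18,250 × g
(N/1000)² = 18,250 / 81.614 = 223.6136
N = 1000 × √223.6136 ≈ 14,953.7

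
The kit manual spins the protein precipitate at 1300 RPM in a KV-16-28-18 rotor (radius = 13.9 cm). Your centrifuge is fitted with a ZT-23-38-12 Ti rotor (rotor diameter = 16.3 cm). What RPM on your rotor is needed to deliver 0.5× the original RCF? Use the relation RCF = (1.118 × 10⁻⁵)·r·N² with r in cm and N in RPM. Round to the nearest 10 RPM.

RCF = 1.118 × 10⁻⁵ × r × N²
RCF_original = 1.118 × 10⁻⁵ × 13.9 × (1300)² = 1.118 × 10⁻⁵ × 13.9 × 1,690,000 ≈ 262.6 × g
Target RCF = 0.5 × 262.6 ≈ 131.3 × g
Your rotor: r = 16.3 / 2 = 8.15 cm
131.3 = 1.118 × 10⁻⁵ × 8.15 × N²
N² = 131.3 / (9.1117 × 10⁻⁵) = 1,441,004
N ≈ √1,441,004 ≈ 1,200.4

≈ 1200 RPM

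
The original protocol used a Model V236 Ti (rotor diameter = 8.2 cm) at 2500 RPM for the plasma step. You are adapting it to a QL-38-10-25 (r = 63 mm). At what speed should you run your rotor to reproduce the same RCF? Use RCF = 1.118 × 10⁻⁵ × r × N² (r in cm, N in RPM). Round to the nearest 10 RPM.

2020 RPM

Original rotor: r = 8.2 / 2 = 4.1 cm
RCF_original = 1.118 × 10⁻⁵ × 4.1 × (2500)² = 1.118 × 10⁻⁵ × 4.1 × 6,250,000 ≈ 286.5 × g
Your rotor: r = 63 mm = 6.3 cm
286.5 = 1.118 × 10⁻⁵ × 6.3 × N²
N² = 286.5 / (7.0434 × 10⁻⁵) = 4,067,638
N ≈ √4,067,638 ≈ 2,016.8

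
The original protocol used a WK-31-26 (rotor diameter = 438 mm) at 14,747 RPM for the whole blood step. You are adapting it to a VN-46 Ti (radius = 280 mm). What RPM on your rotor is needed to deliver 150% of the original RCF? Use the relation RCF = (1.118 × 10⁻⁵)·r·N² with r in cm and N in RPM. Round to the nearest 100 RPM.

Original rotor: r = 438 mm / 2 = 219 mm = 21.9 cm
RCF = 1.118 × 10⁻⁵ × r × N²
RCF_original = 1.118 × 10⁻⁵ × 21.9 × (14747)² = 1.118 × 10⁻⁵ × 21.9 × 217,474,009 ≈ 53,246.8 × g
Target RCF = 1.5 × 53,246.8 ≈ 79,870.2 × g
Your rotor: r = 280 mm = 28.0 cm
79,870.2 = 1.118 × 10⁻⁵ × 28 × N²
N² = 79,870.2 / (31.304 × 10⁻⁵) = 255,143,752
N ≈ √255,143,752 ≈ 15,973.2

≈ 16000 RPM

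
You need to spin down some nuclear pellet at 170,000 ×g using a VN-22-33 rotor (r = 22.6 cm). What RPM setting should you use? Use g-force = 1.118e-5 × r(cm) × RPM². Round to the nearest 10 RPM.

N ≈ 25940 RPM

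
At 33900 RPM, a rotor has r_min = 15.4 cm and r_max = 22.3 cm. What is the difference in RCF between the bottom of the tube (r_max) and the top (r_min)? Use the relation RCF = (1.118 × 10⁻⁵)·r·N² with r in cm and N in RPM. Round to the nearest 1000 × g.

≈ 89000 x g

ΔRCF = 1.118 × 10⁻⁵ × (r_max − r_min) × N² = 1.118 × 10⁻⁵ × 6.9 × 1,149,210,000 ≈ 88,652.4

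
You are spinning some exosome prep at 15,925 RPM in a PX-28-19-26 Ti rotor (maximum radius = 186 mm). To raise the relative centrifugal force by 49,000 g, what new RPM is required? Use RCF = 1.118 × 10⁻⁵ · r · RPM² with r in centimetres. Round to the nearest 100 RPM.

22100 RPM

r = 186 mm = 18.6 cm
Current RCF = 1.118 × 10⁻⁵ × 18.6 × (15925)² = 1.118 × 10⁻⁵ × 18.6 × 253,605,625 ≈ 52,736.8 × g
Target RCF = 52,736.8 + 49,000 = 101,736.8 × g
N² = 101,736.8 / (20.7948 × 10⁻⁵) = 489,241,541
N ≈ √489,241,541 ≈ 22,118.8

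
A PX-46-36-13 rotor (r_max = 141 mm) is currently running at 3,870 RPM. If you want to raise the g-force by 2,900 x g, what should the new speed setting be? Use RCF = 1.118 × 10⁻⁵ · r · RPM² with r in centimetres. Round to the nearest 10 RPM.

N₂ ≈ 5780 RPM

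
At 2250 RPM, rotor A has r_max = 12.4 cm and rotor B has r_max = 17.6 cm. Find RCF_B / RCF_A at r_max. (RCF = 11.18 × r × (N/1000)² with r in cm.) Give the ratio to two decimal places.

1.42

At fixed N, RCF ∝ r, so RCF_B/RCF_A = r_B/r_A = 17.6 / 12.4 = 1.4194.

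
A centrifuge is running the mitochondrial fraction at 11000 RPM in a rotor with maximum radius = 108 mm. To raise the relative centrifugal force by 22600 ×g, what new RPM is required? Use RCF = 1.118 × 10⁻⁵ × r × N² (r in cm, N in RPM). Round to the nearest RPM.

r = 108 mm = 10.8 cm
Current RCF = 1.118 × 10⁻⁵ × 10.8 × (11000)² = 1.118 × 10⁻⁵ × 10.8 × 121,000,000 ≈ 14,610 × g
Target RCF = 14,610 + 22,600 = 37,210 × g
N² = 37,210 / (12.0744 × 10⁻⁵) = 308,172,663
N ≈ √308,172,663 ≈ 17,554.8

N₂ ≈ 17555 RPM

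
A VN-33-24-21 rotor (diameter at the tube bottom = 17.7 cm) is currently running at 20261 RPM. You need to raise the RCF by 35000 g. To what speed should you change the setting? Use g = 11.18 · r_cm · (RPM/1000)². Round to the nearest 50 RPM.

≈ 27650 RPM

r = 17.7 / 2 = 8.85 cm
Current RCF = 11.18 × 8.85 × (20.261)² = 11.18 × 8.85 × 410.508121 ≈ 40,616.9 × g
Target RCF = 40,616.9 + 35,000 = 75,616.9 × g
(N/1000)² = 75,616.9 / 98.943 = 764.2471
N = 1000 × √764.2471 ≈ 27,645.0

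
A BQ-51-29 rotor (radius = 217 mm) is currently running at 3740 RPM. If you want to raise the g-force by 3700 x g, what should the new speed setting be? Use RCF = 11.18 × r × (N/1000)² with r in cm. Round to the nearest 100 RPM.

r = 217 mm = 21.7 cm
Current RCF = 11.18 × 21.7 × (3.74)² = 11.18 × 21.7 × 13.9876 ≈ 3,393.5 × g
Target RCF = 3,393.5 + 3,700 = 7,093.5 × g
(N/1000)² = 7,093.5 / 242.606 = 29.23877
N = 1000 × √29.23877 ≈ 5,407.3

≈ 5400 RPM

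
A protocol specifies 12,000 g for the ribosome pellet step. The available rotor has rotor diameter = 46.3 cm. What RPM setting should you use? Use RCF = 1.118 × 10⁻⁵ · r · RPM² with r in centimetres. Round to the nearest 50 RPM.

r = 46.3 / 2 = 23.15 cm
12,000 = 1.118 × 10⁻⁵ × 23.15 × N²
N² = 12,000 / (25.8817 × 10⁻⁵) = 46,364,806
N ≈ √46,364,806 ≈ 6,809.2

N ≈ 6800 RPM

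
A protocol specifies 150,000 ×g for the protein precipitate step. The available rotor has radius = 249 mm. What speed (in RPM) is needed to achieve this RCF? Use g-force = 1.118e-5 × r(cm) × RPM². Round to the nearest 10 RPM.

23210 RPM

r = 249 mm = 24.9 cm
150,000 = 1.118 × 10⁻⁵ × 24.9 × N²
N² = 150,000 / (27.8382 × 10⁻⁵) = 538,827,941
N ≈ √538,827,941 ≈ 23,212.7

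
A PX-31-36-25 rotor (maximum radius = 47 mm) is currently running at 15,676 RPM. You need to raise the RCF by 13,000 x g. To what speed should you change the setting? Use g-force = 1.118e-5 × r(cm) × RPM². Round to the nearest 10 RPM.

N₂ ≈ 22210 RPM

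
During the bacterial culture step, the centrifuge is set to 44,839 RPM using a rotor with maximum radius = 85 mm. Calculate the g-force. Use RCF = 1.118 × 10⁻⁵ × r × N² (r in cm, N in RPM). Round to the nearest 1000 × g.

r = 85 mm = 8.5 cm
RCF = 1.118 × 10⁻⁵ × r × N²
RCF = 1.118 × 10⁻⁵ × 8.5 × (44839)² = 1.118 × 10⁻⁵ × 8.5 × 2,010,535,921 ≈ 191,061.2 × g

RCF ≈ 191000 x g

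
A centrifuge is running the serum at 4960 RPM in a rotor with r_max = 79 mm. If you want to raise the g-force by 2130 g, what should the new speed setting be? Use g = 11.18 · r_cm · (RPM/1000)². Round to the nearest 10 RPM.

r = 79 mm = 7.9 cm
Current RCF = 11.18 × 7.9 × (4.96)² = 11.18 × 7.9 × 24.6016 ≈ 2,172.9 × g
Target RCF = 2,172.9 + 2,130 = 4,302.9 × g
(N/1000)² = 4,302.9 / 88.322 = 48.71833
N = 1000 × √48.71833 ≈ 6,979.9

≈ 6980 RPM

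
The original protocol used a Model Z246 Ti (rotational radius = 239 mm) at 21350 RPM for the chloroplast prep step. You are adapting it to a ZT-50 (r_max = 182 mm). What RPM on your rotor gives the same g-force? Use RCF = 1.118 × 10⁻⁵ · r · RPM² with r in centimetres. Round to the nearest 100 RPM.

Original rotor: r = 239 mm = 23.9 cm
RCF_original = 1.118 × 10⁻⁵ × 23.9 × (21350)² = 1.118 × 10⁻⁵ × 23.9 × 455,822,500 ≈ 121,796.7 × g
Your rotor: r = 182 mm = 18.2 cm
121,796.7 = 1.118 × 10⁻⁵ × 18.2 × N²
N² = 121,796.7 / (20.3476 × 10⁻⁵) = 598,580,177
N ≈ √598,580,177 ≈ 24,465.9

≈ 24500 RPM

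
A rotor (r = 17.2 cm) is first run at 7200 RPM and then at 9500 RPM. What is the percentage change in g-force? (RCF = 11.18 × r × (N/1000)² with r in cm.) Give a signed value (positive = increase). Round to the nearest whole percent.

RCF ∝ N², so the ratio is (9500/7200)² = (1.319444)² = 1.7409.
Change = 1.7409 − 1 = +0.7409 → +74.1%.

+74%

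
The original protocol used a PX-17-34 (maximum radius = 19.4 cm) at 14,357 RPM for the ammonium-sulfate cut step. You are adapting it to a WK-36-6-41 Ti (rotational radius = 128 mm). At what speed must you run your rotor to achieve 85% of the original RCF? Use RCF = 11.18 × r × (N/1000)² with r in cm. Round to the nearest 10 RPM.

≈ 16300 RPM

RCF_original = 11.18 × 19.4 × (14.357)² = 11.18 × 19.4 × 206.123449 ≈ 44,706.5 × g
Target RCF = 0.85 × 44,706.5 ≈ 38,000.5 × g
Your rotor: r = 128 mm = 12.8 cm
38,000.5 = 11.18 × 12.8 × (N/1000)²
(N/1000)² = 38,000.5 / 143.104 = 265.5446
N = 1000 × √265.5446 ≈ 16,295.5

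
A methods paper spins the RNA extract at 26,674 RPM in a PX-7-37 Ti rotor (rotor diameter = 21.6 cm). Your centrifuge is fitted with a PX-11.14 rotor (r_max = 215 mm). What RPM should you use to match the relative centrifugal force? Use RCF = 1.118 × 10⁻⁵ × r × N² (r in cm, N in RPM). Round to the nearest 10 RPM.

Original rotor: r = 21.6 / 2 = 10.8 cm
RCF_original = 1.118 × 10⁻⁵ × 10.8 × (26674)² = 1.118 × 10⁻⁵ × 10.8 × 711,502,276 ≈ 85,909.6 × g
Your rotor: r = 215 mm = 21.5 cm
85,909.6 = 1.118 × 10⁻⁵ × 21.5 × N²
N² = 85,909.6 / (24.037 × 10⁻⁵) = 357,405,666
N ≈ √357,405,666 ≈ 18,905.2

18910 RPM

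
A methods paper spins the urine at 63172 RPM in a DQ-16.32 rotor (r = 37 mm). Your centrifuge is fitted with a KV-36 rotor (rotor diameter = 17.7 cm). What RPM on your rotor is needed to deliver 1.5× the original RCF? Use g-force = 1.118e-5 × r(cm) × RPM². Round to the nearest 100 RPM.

Original rotor: r = 37 mm = 3.7 cm
RCF_original = 1.118 × 10⁻⁵ × 3.7 × (63172)² = 1.118 × 10⁻⁵ × 3.7 × 3,990,701,584 ≈ 165,079.4 × g
Target RCF = 1.5 × 165,079.4 ≈ 247,619.1 × g
Your rotor: r = 17.7 / 2 = 8.85 cm
247,619.1 = 1.118 × 10⁻⁵ × 8.85 × N²
N² = 247,619.1 / (9.8943 × 10⁻⁵) = 2,502,643,947
N ≈ √2,502,643,947 ≈ 50,026.4

≈ 50000 RPM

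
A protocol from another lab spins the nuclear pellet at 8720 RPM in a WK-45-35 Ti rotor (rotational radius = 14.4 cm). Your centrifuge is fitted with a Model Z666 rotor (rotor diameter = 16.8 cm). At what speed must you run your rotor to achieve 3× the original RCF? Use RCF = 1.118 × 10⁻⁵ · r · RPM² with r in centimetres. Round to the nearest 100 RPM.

RCF = 1.118 × 10⁻⁵ × r × N²
RCF_original = 1.118 × 10⁻⁵ × 14.4 × (8720)² = 1.118 × 10⁻⁵ × 14.4 × 76,038,400 ≈ 12,241.6 × g
Target RCF = 3 × 12,241.6 ≈ 36,724.8 × g
Your rotor: r = 16.8 / 2 = 8.4 cm
36,724.8 = 1.118 × 10⁻⁵ × 8.4 × N²
N² = 36,724.8 / (9.3912 × 10⁻⁵) = 391,055,456
N ≈ √391,055,456 ≈ 19,775.1

≈ 19800 RPM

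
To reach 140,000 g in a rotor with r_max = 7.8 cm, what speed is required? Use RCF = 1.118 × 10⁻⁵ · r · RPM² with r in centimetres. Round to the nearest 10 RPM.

140,000 = 1.118 × 10⁻⁵ × 7.8 × N²
N² = 140,000 / (8.7204 × 10⁻⁵) = 1,605,430,944
N ≈ √1,605,430,944 ≈ 40,067.8

≈ 40070 RPM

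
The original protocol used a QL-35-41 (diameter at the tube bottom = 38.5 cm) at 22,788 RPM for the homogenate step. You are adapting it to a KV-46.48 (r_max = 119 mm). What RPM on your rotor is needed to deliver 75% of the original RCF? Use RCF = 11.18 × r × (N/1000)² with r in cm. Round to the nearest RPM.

Original rotor: r = 38.5 / 2 = 19.25 cm
RCF_original = 11.18 × 19.25 × (22.788)² = 11.18 × 19.25 × 519.292944 ≈ 111,759.6 × g
Target RCF = 0.75 × 111,759.6 ≈ 83,819.7 × g
Your rotor: r = 119 mm = 11.9 cm
83,819.7 = 11.18 × 11.9 × (N/1000)²
(N/1000)² = 83,819.7 / 133.042 = 630.0244
N = 1000 × √630.0244 ≈ 25,100.3

25100 RPM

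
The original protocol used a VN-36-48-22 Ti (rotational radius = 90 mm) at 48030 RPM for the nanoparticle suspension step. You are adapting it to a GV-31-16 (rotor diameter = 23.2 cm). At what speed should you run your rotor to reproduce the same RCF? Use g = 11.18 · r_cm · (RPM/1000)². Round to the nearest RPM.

42306 RPM

Original rotor: r = 90 mm = 9.0 cm
RCF_original = 11.18 × 9 × (48.03)² = 11.18 × 9 × 2,306.8809 ≈ 232,118.4 × g
Your rotor: r = 23.2 / 2 = 11.6 cm
232,118.4 = 11.18 × 11.6 × (N/1000)²
(N/1000)² = 232,118.4 / 129.688 = 1789.822
N = 1000 × √1789.822 ≈ 42,306.3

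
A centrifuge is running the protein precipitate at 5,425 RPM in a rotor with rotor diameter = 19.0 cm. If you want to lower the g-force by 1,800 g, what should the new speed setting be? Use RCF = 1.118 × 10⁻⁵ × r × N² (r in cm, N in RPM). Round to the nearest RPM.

r = 19.0 / 2 = 9.5 cm
Current RCF = 1.118 × 10⁻⁵ × 9.5 × (5425)² = 1.118 × 10⁻⁵ × 9.5 × 29,430,625 ≈ 3,125.8 × g
Target RCF = 3,125.8 − 1,800 = 1,325.8 × g
N² = 1,325.8 / (10.621 × 10⁻⁵) = 12,482,817
N ≈ √12,482,817 ≈ 3,533.1

N₂ ≈ 3533 RPM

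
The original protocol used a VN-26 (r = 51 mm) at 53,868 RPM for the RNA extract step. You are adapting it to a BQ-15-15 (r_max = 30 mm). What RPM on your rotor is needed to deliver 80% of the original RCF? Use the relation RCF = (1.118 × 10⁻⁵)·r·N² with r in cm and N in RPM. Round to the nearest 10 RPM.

≈ 62820 RPM

Original rotor: r = 51 mm = 5.1 cm
RCF_original = 1.118 × 10⁻⁵ × 5.1 × (53868)² = 1.118 × 10⁻⁵ × 5.1 × 2,901,761,424 ≈ 165,452.6 × g
Target RCF = 0.8 × 165,452.6 ≈ 132,362.1 × g
Your rotor: r = 30 mm = 3.0 cm
132,362.1 = 1.118 × 10⁻⁵ × 3 × N²
N² = 132,362.1 / (3.354 × 10⁻⁵) = 3,946,395,349
N ≈ √3,946,395,349 ≈ 62,820.3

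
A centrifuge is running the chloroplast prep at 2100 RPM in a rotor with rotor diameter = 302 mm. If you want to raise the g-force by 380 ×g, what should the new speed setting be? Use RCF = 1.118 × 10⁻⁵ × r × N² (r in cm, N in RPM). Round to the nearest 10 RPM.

r = 302 mm / 2 = 151 mm = 15.1 cm
Current RCF = 1.118 × 10⁻⁵ × 15.1 × (2100)² = 1.118 × 10⁻⁵ × 15.1 × 4,410,000 ≈ 744.5 × g
Target RCF = 744.5 + 380 = 1,124.5 × g
N² = 1,124.5 / (16.8818 × 10⁻⁵) = 6,661,020
N ≈ √6,661,020 ≈ 2,580.9

N₂ ≈ 2580 RPM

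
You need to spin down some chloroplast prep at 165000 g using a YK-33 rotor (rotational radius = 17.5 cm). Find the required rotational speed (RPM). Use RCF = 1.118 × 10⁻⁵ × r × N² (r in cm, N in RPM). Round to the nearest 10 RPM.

165,000 = 1.118 × 10⁻⁵ × 17.5 × N²
N² = 165,000 / (19.565 × 10⁻⁵) = 843,342,704
N ≈ √843,342,704 ≈ 29,040.4

N ≈ 29040 RPM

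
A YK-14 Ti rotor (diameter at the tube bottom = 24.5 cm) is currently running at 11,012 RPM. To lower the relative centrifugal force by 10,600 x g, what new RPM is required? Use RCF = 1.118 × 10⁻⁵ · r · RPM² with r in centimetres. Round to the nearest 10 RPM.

6620 RPM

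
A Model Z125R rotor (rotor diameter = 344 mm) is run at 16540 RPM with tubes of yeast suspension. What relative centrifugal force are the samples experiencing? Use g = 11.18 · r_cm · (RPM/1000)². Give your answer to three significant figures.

≈ 52600 g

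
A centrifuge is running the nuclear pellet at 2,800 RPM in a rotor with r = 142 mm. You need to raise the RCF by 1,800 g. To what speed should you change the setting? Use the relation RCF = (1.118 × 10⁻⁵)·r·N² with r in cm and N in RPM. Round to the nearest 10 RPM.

r = 142 mm = 14.2 cm
Current RCF = 1.118 × 10⁻⁵ × 14.2 × (2800)² = 1.118 × 10⁻⁵ × 14.2 × 7,840,000 ≈ 1,244.6 × g
Target RCF = 1,244.6 + 1,800 = 3,044.6 × g
N² = 3,044.6 / (15.8756 × 10⁻⁵) = 19,177,858
N ≈ √19,177,858 ≈ 4,379.3

N₂ ≈ 4380 RPM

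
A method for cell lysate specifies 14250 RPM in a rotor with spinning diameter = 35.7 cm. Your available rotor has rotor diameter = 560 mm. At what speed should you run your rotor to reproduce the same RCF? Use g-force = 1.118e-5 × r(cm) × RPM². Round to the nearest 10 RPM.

Original rotor: r = 35.7 / 2 = 17.85 cm
RCF_original = 1.118 × 10⁻⁵ × 17.85 × (14250)² = 1.118 × 10⁻⁵ × 17.85 × 203,062,500 ≈ 40,523.8 × g
Your rotor: r = 560 mm / 2 = 280 mm = 28 cm
40,523.8 = 1.118 × 10⁻⁵ × 28 × N²
N² = 40,523.8 / (31.304 × 10⁻⁵) = 129,452,466
N ≈ √129,452,466 ≈ 11,377.7

11380 RPM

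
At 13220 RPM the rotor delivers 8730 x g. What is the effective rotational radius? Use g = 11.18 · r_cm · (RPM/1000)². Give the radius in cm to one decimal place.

4.5 cm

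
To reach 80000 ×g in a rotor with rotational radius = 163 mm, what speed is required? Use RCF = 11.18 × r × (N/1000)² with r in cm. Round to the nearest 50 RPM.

r = 163 mm = 16.3 cm
RCF = 11.18 × r × (N/1000)²
80,000 = 11.18 × 16.3 × (N/1000)²
(N/1000)² = 80,000 / 182.234 = 438.996
N = 1000 × √438.996 ≈ 20,952.2

N ≈ 20950 RPM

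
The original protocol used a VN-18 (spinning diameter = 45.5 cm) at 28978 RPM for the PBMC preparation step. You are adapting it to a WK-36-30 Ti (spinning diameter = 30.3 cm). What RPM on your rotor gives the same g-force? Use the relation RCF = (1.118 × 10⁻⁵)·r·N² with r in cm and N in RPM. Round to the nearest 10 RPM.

35510 RPM

Original rotor: r = 45.5 / 2 = 22.75 cm
RCF = 1.118 × 10⁻⁵ × r × N²
RCF_original = 1.118 × 10⁻⁵ × 22.75 × (28978)² = 1.118 × 10⁻⁵ × 22.75 × 839,724,484 ≈ 213,579.7 × g
Your rotor: r = 30.3 / 2 = 15.15 cm
213,579.7 = 1.118 × 10⁻⁵ × 15.15 × N²
N² = 213,579.7 / (16.9377 × 10⁻⁵) = 1,260,972,269
N ≈ √1,260,972,269 ≈ 35,510.2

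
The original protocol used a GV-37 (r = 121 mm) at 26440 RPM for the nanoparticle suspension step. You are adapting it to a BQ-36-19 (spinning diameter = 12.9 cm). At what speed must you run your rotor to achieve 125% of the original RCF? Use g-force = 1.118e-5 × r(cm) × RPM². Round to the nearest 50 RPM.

≈ 40500 RPM

Original rotor: r = 121 mm = 12.1 cm
RCF = 1.118 × 10⁻⁵ × r × N²
RCF_original = 1.118 × 10⁻⁵ × 12.1 × (26440)² = 1.118 × 10⁻⁵ × 12.1 × 699,073,600 ≈ 94,569.3 × g
Target RCF = 1.25 × 94,569.3 ≈ 118,211.6 × g
Your rotor: r = 12.9 / 2 = 6.45 cm
118,211.6 = 1.118 × 10⁻⁵ × 6.45 × N²
N² = 118,211.6 / (7.2111 × 10⁻⁵) = 1,639,300,523
N ≈ √1,639,300,523 ≈ 40,488.3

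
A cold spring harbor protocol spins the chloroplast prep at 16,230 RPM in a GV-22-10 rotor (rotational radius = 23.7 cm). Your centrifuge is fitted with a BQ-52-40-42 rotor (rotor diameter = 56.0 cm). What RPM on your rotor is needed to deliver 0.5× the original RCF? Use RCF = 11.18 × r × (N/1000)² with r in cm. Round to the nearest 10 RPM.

RCF_original = 11.18 × 23.7 × (16.23)² = 11.18 × 23.7 × 263.4129 ≈ 69,795.5 × g
Target RCF = 0.5 × 69,795.5 ≈ 34,897.8 × g
Your rotor: r = 56.0 / 2 = 28 cm
34,897.8 = 11.18 × 28 × (N/1000)²
(N/1000)² = 34,897.8 / 313.04 = 111.4803
N = 1000 × √111.4803 ≈ 10,558.4

10560 RPM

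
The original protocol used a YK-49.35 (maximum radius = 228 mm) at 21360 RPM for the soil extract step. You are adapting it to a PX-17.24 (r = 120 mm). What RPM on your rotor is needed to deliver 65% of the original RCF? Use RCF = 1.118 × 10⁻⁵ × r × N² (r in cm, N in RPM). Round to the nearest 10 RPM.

23740 RPM

Original rotor: r = 228 mm = 22.8 cm
RCF_original = 1.118 × 10⁻⁵ × 22.8 × (21360)² = 1.118 × 10⁻⁵ × 22.8 × 456,249,600 ≈ 116,299.8 × g
Target RCF = 0.65 × 116,299.8 ≈ 75,594.9 × g
Your rotor: r = 120 mm = 12.0 cm
75,594.9 = 1.118 × 10⁻⁵ × 12 × N²
N² = 75,594.9 / (13.416 × 10⁻⁵) = 563,468,247
N ≈ √563,468,247 ≈ 23,737.5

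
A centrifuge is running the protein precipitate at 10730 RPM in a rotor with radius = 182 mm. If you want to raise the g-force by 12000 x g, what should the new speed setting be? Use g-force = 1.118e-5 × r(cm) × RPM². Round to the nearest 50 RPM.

13200 RPM

r = 182 mm = 18.2 cm
Current RCF = 1.118 × 10⁻⁵ × 18.2 × (10730)² = 1.118 × 10⁻⁵ × 18.2 × 115,132,900 ≈ 23,426.8 × g
Target RCF = 23,426.8 + 12,000 = 35,426.8 × g
N² = 35,426.8 / (20.3476 × 10⁻⁵) = 174,108,003
N ≈ √174,108,003 ≈ 13,195.0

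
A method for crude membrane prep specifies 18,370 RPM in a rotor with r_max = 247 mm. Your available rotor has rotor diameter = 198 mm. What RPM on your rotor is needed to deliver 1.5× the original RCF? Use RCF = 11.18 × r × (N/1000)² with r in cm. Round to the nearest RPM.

Original rotor: r = 247 mm = 24.7 cm
RCF = 11.18 × r × (N/1000)²
RCF_original = 11.18 × 24.7 × (18.37)² = 11.18 × 24.7 × 337.4569 ≈ 93,187.4 × g
Target RCF = 1.5 × 93,187.4 ≈ 139,781.1 × g
Your rotor: r = 198 mm / 2 = 99 mm = 9.9 cm
139,781.1 = 11.18 × 9.9 × (N/1000)²
(N/1000)² = 139,781.1 / 110.682 = 1262.907
N = 1000 × √1262.907 ≈ 35,537.4

35537 RPM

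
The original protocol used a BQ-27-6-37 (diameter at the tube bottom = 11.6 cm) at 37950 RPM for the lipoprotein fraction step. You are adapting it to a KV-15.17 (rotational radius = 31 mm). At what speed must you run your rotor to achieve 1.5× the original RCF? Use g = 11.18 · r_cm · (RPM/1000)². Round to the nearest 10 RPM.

63580 RPM

Original rotor: r = 11.6 / 2 = 5.8 cm
RCF_original = 11.18 × 5.8 × (37.95)² = 11.18 × 5.8 × 1,440.2025 ≈ 93,388.5 × g
Target RCF = 1.5 × 93,388.5 ≈ 140,082.8 × g
Your rotor: r = 31 mm = 3.1 cm
140,082.8 = 11.18 × 3.1 × (N/1000)²
(N/1000)² = 140,082.8 / 34.658 = 4041.86
N = 1000 × √4041.86 ≈ 63,575.6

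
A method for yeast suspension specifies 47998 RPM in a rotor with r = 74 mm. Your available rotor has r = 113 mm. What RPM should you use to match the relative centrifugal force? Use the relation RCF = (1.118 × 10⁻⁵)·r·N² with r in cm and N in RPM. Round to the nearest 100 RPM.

≈ 38800 RPM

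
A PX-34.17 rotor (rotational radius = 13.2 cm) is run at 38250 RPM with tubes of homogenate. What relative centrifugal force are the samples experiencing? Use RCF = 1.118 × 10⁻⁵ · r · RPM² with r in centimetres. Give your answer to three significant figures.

RCF ≈ 216000 g

RCF = 1.118 × 10⁻⁵ × 13.2 × (38250)² = 1.118 × 10⁻⁵ × 13.2 × 1,463,062,500 ≈ 215,912.9 × g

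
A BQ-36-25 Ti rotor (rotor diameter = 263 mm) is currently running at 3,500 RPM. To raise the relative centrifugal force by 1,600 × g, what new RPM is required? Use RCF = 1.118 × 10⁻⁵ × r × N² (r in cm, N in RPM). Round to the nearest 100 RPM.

r = 263 mm / 2 = 131.5 mm = 13.15 cm
Current RCF = 1.118 × 10⁻⁵ × 13.15 × (3500)² = 1.118 × 10⁻⁵ × 13.15 × 12,250,000 ≈ 1,801 × g
Target RCF = 1,801 + 1,600 = 3,401 × g
N² = 3,401 / (14.7017 × 10⁻⁵) = 23,133,379
N ≈ √23,133,379 ≈ 4,809.7

≈ 4800 RPM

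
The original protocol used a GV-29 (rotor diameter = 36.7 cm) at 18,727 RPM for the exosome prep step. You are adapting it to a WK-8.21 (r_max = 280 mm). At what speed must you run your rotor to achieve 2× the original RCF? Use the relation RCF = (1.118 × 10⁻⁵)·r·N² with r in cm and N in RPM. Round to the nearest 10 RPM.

Original rotor: r = 36.7 / 2 = 18.35 cm
RCF_original = 1.118 × 10⁻⁵ × 18.35 × (18727)² = 1.118 × 10⁻⁵ × 18.35 × 350,700,529 ≈ 71,947.3 × g
Target RCF = 2 × 71,947.3 ≈ 143,894.6 × g
Your rotor: r = 280 mm = 28.0 cm
143,894.6 = 1.118 × 10⁻⁵ × 28 × N²
N² = 143,894.6 / (31.304 × 10⁻⁵) = 459,668,413
N ≈ √459,668,413 ≈ 21,439.9

21440 RPM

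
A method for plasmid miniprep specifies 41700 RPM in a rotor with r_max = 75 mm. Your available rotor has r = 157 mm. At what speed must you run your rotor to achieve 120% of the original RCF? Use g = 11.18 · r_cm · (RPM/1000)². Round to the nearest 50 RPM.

Original rotor: r = 75 mm = 7.5 cm
RCF_original = 11.18 × 7.5 × (41.7)² = 11.18 × 7.5 × 1,738.89 ≈ 145,805.9 × g
Target RCF = 1.2 × 145,805.9 ≈ 174,967.1 × g
Your rotor: r = 157 mm = 15.7 cm
174,967.1 = 11.18 × 15.7 × (N/1000)²
(N/1000)² = 174,967.1 / 175.526 = 996.8159
N = 1000 × √996.8159 ≈ 31,572.4

≈ 31550 RPM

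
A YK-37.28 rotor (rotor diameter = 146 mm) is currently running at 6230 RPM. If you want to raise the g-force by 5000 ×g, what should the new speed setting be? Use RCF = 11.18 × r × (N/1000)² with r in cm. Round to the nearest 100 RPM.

r = 146 mm / 2 = 73 mm = 7.3 cm
Current RCF = 11.18 × 7.3 × (6.23)² = 11.18 × 7.3 × 38.8129 ≈ 3,167.7 × g
Target RCF = 3,167.7 + 5,000 = 8,167.7 × g
(N/1000)² = 8,167.7 / 81.614 = 100.0772
N = 1000 × √100.0772 ≈ 10,003.9

10000 RPM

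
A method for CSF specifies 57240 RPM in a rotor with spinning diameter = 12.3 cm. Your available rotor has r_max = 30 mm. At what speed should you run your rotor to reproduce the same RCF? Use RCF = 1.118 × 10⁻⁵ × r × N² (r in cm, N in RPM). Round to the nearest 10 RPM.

Original rotor: r = 12.3 / 2 = 6.15 cm
RCF_original = 1.118 × 10⁻⁵ × 6.15 × (57240)² = 1.118 × 10⁻⁵ × 6.15 × 3,276,417,600 ≈ 225,276.6 × g
Your rotor: r = 30 mm = 3.0 cm
225,276.6 = 1.118 × 10⁻⁵ × 3 × N²
N² = 225,276.6 / (3.354 × 10⁻⁵) = 6,716,654,741
N ≈ √6,716,654,741 ≈ 81,955.2

81960 RPM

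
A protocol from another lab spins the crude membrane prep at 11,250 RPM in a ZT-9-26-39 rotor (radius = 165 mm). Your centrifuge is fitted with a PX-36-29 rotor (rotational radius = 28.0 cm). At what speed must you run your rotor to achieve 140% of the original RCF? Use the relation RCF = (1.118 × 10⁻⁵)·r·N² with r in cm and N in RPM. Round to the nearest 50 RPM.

Original rotor: r = 165 mm = 16.5 cm
RCF = 1.118 × 10⁻⁵ × r × N²
RCF_original = 1.118 × 10⁻⁵ × 16.5 × (11250)² = 1.118 × 10⁻⁵ × 16.5 × 126,562,500 ≈ 23,347 × g
Target RCF = 1.4 × 23,347 ≈ 32,685.8 × g
32,685.8 = 1.118 × 10⁻⁵ × 28 × N²
N² = 32,685.8 / (31.304 × 10⁻⁵) = 104,414,132
N ≈ √104,414,132 ≈ 10,218.3

≈ 10200 RPM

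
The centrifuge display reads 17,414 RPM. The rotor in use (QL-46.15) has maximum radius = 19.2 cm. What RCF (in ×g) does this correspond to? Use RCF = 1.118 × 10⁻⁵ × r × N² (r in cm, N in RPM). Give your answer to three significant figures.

RCF ≈ 65100 ×g

RCF = 1.118 × 10⁻⁵ × 19.2 × (17414)² = 1.118 × 10⁻⁵ × 19.2 × 303,247,396 ≈ 65,093.9 × g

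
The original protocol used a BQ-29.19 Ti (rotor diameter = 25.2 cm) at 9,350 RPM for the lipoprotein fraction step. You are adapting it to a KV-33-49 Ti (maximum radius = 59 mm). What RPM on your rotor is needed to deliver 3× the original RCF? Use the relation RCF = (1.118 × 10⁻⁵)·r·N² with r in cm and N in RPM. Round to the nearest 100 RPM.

Original rotor: r = 25.2 / 2 = 12.6 cm
RCF_original = 1.118 × 10⁻⁵ × 12.6 × (9350)² = 1.118 × 10⁻⁵ × 12.6 × 87,422,500 ≈ 12,315 × g
Target RCF = 3 × 12,315 ≈ 36,945 × g
Your rotor: r = 59 mm = 5.9 cm
36,945 = 1.118 × 10⁻⁵ × 5.9 × N²
N² = 36,945 / (6.5962 × 10⁻⁵) = 560,095,206
N ≈ √560,095,206 ≈ 23,666.3

≈ 23700 RPM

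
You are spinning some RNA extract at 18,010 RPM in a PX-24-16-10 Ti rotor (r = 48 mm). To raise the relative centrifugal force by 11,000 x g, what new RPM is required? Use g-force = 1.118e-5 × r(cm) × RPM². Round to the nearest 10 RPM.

r = 48 mm = 4.8 cm
Current RCF = 1.118 × 10⁻⁵ × 4.8 × (18010)² = 1.118 × 10⁻⁵ × 4.8 × 324,360,100 ≈ 17,406.5 × g
Target RCF = 17,406.5 + 11,000 = 28,406.5 × g
N² = 28,406.5 / (5.3664 × 10⁻⁵) = 529,339,967
N ≈ √529,339,967 ≈ 23,007.4

N₂ ≈ 23010 RPM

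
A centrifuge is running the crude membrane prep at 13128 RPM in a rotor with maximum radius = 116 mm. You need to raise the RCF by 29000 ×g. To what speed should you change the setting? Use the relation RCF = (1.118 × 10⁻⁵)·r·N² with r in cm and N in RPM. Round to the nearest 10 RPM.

r = 116 mm = 11.6 cm
Current RCF = 1.118 × 10⁻⁵ × 11.6 × (13128)² = 1.118 × 10⁻⁵ × 11.6 × 172,344,384 ≈ 22,351 × g
Target RCF = 22,351 + 29,000 = 51,351 × g
N² = 51,351 / (12.9688 × 10⁻⁵) = 395,957,991
N ≈ √395,957,991 ≈ 19,898.7

≈ 19900 RPM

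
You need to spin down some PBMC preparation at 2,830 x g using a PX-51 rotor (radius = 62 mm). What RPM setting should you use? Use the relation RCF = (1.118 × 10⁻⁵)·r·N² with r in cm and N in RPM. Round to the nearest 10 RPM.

≈ 6390 RPM

r = 62 mm = 6.2 cm
2,830 = 1.118 × 10⁻⁵ × 6.2 × N²
N² = 2,830 / (6.9316 × 10⁻⁵) = 40,827,515
N ≈ √40,827,515 ≈ 6,389.6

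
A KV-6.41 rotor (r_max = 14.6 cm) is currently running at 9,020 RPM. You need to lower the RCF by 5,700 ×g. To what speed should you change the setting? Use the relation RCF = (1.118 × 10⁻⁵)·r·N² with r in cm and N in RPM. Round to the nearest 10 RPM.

≈ 6810 RPM

Current RCF = 1.118 × 10⁻⁵ × 14.6 × (9020)² = 1.118 × 10⁻⁵ × 14.6 × 81,360,400 ≈ 13,280.3 × g
Target RCF = 13,280.3 − 5,700 = 7,580.3 × g
N² = 7,580.3 / (16.3228 × 10⁻⁵) = 46,439,949
N ≈ √46,439,949 ≈ 6,814.7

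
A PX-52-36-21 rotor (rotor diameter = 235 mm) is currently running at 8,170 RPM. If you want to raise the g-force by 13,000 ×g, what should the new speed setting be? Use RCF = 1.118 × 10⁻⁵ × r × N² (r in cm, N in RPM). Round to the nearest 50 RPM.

≈ 12850 RPM

r = 235 mm / 2 = 117.5 mm = 11.75 cm
Current RCF = 1.118 × 10⁻⁵ × 11.75 × (8170)² = 1.118 × 10⁻⁵ × 11.75 × 66,748,900 ≈ 8,768.5 × g
Target RCF = 8,768.5 + 13,000 = 21,768.5 × g
N² = 21,768.5 / (13.1365 × 10⁻⁵) = 165,710,045
N ≈ √165,710,045 ≈ 12,872.8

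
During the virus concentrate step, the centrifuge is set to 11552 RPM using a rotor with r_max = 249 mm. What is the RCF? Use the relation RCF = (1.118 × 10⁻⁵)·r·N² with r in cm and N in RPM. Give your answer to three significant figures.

r = 249 mm = 24.9 cm
RCF = 1.118 × 10⁻⁵ × 24.9 × (11552)² = 1.118 × 10⁻⁵ × 24.9 × 133,448,704 ≈ 37,149.7 × g

≈ 37100 ×g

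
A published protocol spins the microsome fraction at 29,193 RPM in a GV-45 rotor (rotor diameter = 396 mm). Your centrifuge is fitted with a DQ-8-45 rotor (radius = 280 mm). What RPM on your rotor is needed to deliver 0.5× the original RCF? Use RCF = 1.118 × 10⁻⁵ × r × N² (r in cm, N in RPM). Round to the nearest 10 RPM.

≈ 17360 RPM

Original rotor: r = 396 mm / 2 = 198 mm = 19.8 cm
RCF_original = 1.118 × 10⁻⁵ × 19.8 × (29193)² = 1.118 × 10⁻⁵ × 19.8 × 852,231,249 ≈ 188,653.3 × g
Target RCF = 0.5 × 188,653.3 ≈ 94,326.6 × g
Your rotor: r = 280 mm = 28.0 cm
94,326.6 = 1.118 × 10⁻⁵ × 28 × N²
N² = 94,326.6 / (31.304 × 10⁻⁵) = 301,324,431
N ≈ √301,324,431 ≈ 17,358.7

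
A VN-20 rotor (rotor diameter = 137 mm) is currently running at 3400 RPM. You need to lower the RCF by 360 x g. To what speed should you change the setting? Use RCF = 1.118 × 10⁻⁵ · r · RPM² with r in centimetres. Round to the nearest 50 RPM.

N₂ ≈ 2600 RPM

r = 137 mm / 2 = 68.5 mm = 6.85 cm
Current RCF = 1.118 × 10⁻⁵ × 6.85 × (3400)² = 1.118 × 10⁻⁵ × 6.85 × 11,560,000 ≈ 885.3 × g
Target RCF = 885.3 − 360 = 525.3 × g
N² = 525.3 / (7.6583 × 10⁻⁵) = 6,859,225
N ≈ √6,859,225 ≈ 2,619.0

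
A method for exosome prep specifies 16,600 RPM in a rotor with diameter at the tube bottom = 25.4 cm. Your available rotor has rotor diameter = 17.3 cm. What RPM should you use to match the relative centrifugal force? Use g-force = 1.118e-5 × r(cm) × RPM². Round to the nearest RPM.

20114 RPM

Original rotor: r = 25.4 / 2 = 12.7 cm
RCF_original = 1.118 × 10⁻⁵ × 12.7 × (16600)² = 1.118 × 10⁻⁵ × 12.7 × 275,560,000 ≈ 39,125.7 × g
Your rotor: r = 17.3 / 2 = 8.65 cm
39,125.7 = 1.118 × 10⁻⁵ × 8.65 × N²
N² = 39,125.7 / (9.6707 × 10⁻⁵) = 404,579,813
N ≈ √404,579,813 ≈ 20,114.2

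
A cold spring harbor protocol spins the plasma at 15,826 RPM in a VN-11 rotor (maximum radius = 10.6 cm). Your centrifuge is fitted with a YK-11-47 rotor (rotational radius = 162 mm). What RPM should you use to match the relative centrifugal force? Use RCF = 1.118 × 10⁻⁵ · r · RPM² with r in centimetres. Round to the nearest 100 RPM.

RCF = 1.118 × 10⁻⁵ × r × N²
RCF_original = 1.118 × 10⁻⁵ × 10.6 × (15826)² = 1.118 × 10⁻⁵ × 10.6 × 250,462,276 ≈ 29,681.8 × g
Your rotor: r = 162 mm = 16.2 cm
29,681.8 = 1.118 × 10⁻⁵ × 16.2 × N²
N² = 29,681.8 / (18.1116 × 10⁻⁵) = 163,882,815
N ≈ √163,882,815 ≈ 12,801.7

≈ 12800 RPM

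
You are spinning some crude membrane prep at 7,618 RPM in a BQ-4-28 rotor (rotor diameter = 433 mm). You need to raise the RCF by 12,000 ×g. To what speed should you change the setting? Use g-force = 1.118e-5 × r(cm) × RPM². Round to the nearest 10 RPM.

≈ 10370 RPM

r = 433 mm / 2 = 216.5 mm = 21.65 cm
Current RCF = 1.118 × 10⁻⁵ × 21.65 × (7618)² = 1.118 × 10⁻⁵ × 21.65 × 58,033,924 ≈ 14,046.9 × g
Target RCF = 14,046.9 + 12,000 = 26,046.9 × g
N² = 26,046.9 / (24.2047 × 10⁻⁵) = 107,610,919
N ≈ √107,610,919 ≈ 10,373.6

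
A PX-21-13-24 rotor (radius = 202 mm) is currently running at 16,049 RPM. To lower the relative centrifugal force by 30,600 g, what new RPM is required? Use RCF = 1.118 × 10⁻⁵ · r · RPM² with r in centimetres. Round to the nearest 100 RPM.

11000 RPM

r = 202 mm = 20.2 cm
Current RCF = 1.118 × 10⁻⁵ × 20.2 × (16049)² = 1.118 × 10⁻⁵ × 20.2 × 257,570,401 ≈ 58,168.7 × g
Target RCF = 58,168.7 − 30,600 = 27,568.7 × g
N² = 27,568.7 / (22.5836 × 10⁻⁵) = 122,073,983
N ≈ √122,073,983 ≈ 11,048.7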